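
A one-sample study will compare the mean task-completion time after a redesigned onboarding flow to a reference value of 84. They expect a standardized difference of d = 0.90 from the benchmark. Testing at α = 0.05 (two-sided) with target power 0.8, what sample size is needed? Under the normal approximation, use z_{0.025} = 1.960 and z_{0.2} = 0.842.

For a one-sample test: n = ((z_{α/2} + z_β) / d)².
z_{α/2} + z_β = 1.960 + 0.842 = 2.802.
n = (2.802 / 0.90)² = 3.113² = 9.69.
Round up.

n = 10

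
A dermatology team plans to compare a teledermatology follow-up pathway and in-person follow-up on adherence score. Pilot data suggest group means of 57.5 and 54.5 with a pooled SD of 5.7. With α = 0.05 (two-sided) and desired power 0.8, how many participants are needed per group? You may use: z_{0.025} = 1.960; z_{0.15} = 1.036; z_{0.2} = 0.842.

n = 57 per group

Cohen's d = |M₁ − M₂| / SD_pooled = |57.5 − 54.5| / 5.7 = 3.0 / 5.7 = 0.526.
For two independent groups with equal n: n = 2·((z_{α/2} + z_β) / d)².
z_{α/2} + z_β = 1.960 + 0.842 = 2.802.
n = 2 × (2.802 / 0.526)² = 2 × 5.327² = 2 × 28.38 = 56.8.
Round up to the next whole participant.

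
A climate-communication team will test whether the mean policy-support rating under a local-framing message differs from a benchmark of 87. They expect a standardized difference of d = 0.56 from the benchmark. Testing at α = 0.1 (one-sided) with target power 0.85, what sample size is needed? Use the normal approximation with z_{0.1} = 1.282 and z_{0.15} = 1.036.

n = 18

For a one-sample test: n = ((z_{α} + z_β) / d)².
z_{α} + z_β = 1.282 + 1.036 = 2.318.
n = (2.318 / 0.56)² = 4.139² = 17.13.
Round up.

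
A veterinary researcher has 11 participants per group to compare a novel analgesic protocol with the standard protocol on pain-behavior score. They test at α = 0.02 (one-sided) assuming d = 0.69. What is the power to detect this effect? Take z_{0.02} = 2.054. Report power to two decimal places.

For two equal groups, power = Φ(d·√(n/2) − z_{α}).
d·√(n/2) = 0.69 × √(11/2) = 0.69 × 2.345 = 1.618.
z_β = 1.618 − 2.054 = -0.436.
Power = Φ(-0.436) = 0.331.

power ≈ 0.33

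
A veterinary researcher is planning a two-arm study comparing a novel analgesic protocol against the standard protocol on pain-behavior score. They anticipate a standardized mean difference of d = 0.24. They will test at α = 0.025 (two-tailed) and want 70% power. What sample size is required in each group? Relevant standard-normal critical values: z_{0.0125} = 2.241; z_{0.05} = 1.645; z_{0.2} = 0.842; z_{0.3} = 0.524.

n = 266 per group

For two independent groups with equal n: n = 2·((z_{α/2} + z_β) / d)².
z_{α/2} + z_β = 2.241 + 0.524 = 2.765.
n = 2 × (2.765 / 0.24)² = 2 × 11.521² = 2 × 132.73 = 265.5.
Round up to the next whole participant.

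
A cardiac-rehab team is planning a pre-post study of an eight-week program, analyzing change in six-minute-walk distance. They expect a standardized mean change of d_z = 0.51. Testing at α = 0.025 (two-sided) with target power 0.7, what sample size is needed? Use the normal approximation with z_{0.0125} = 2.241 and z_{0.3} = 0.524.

n = 30 pairs

For a paired (one-sample on differences) test: n = ((z_{α/2} + z_β) / d)².
z_{α/2} + z_β = 2.241 + 0.524 = 2.765.
n = (2.765 / 0.51)² = 5.422² = 29.39.
Round up.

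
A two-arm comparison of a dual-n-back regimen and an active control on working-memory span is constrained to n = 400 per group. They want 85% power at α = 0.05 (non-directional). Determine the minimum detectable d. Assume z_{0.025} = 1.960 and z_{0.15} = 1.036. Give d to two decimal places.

d_min ≈ 0.21

For two independent groups of n = 400 each: d_min = (z_{α/2} + z_β)·√(2/n).
z-sum = 1.960 + 1.036 = 2.996.
d_min = 2.996 × √(2/400) = 2.996 × 0.0707 = 0.212.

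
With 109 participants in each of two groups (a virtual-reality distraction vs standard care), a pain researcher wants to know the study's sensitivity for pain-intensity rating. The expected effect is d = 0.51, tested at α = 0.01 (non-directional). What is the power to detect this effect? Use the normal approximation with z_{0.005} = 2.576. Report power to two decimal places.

For two equal groups, power = Φ(d·√(n/2) − z_{α/2}).
d·√(n/2) = 0.51 × √(109/2) = 0.51 × 7.382 = 3.765.
z_β = 3.765 − 2.576 = 1.189.
Power = Φ(1.189) = 0.883.

power ≈ 0.88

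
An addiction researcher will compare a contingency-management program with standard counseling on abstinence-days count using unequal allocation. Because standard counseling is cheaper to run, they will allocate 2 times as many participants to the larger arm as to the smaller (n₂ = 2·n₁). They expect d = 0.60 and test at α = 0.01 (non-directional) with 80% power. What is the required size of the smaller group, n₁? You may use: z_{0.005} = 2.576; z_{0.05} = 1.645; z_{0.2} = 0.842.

n₁ = 49

With allocation ratio k = n₂/n₁ = 2, Var(x̄₁−x̄₂) = σ²(1/n₁ + 1/(k·n₁)) = σ²·(k+1)/(k·n₁).
So n₁ = (1 + 1/k)·((z_{α/2} + z_β)/d)² = 1.500 × (3.418/0.60)².
n₁ = 1.500 × 32.45 = 48.7.
Round up: n₁ = 49, giving n₂ = 2 × 49 = 98.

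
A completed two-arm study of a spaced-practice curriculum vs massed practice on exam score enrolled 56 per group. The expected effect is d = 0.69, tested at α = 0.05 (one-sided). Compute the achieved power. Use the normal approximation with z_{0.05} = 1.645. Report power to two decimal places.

For two equal groups, power = Φ(d·√(n/2) − z_{α}).
d·√(n/2) = 0.69 × √(56/2) = 0.69 × 5.292 = 3.651.
z_β = 3.651 − 1.645 = 2.006.
Power = Φ(2.006) = 0.978.

power ≈ 0.98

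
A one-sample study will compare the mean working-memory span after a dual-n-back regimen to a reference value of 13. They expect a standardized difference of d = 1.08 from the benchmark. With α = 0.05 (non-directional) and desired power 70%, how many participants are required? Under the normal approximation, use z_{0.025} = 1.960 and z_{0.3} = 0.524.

For a one-sample test: n = ((z_{α/2} + z_β) / d)².
z_{α/2} + z_β = 1.960 + 0.524 = 2.484.
n = (2.484 / 1.08)² = 2.300² = 5.29.
Round up.

n = 6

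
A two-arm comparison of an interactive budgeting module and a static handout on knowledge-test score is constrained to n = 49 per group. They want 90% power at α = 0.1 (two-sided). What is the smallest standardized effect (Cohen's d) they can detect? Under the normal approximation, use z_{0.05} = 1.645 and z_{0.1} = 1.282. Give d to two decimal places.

d_min ≈ 0.59

For two independent groups of n = 49 each: d_min = (z_{α/2} + z_β)·√(2/n).
z-sum = 1.645 + 1.282 = 2.927.
d_min = 2.927 × √(2/49) = 2.927 × 0.2020 = 0.591.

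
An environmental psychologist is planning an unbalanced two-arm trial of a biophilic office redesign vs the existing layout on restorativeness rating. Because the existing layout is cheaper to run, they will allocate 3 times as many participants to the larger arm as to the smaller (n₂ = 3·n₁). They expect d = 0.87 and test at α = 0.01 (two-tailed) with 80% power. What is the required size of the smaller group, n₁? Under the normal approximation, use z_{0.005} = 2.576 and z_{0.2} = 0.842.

With allocation ratio k = n₂/n₁ = 3, Var(x̄₁−x̄₂) = σ²(1/n₁ + 1/(k·n₁)) = σ²·(k+1)/(k·n₁).
So n₁ = (1 + 1/k)·((z_{α/2} + z_β)/d)² = 1.333 × (3.418/0.87)².
n₁ = 1.333 × 15.43 = 20.6.
Round up: n₁ = 21, giving n₂ = 3 × 21 = 63.

n₁ = 21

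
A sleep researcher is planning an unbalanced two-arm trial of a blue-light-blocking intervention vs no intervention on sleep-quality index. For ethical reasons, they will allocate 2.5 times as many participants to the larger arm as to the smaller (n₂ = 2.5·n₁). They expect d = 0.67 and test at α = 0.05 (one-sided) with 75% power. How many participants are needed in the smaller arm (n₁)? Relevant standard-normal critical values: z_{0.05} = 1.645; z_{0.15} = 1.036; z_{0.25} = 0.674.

With allocation ratio k = n₂/n₁ = 2.5, Var(x̄₁−x̄₂) = σ²(1/n₁ + 1/(k·n₁)) = σ²·(k+1)/(k·n₁).
So n₁ = (1 + 1/k)·((z_{α} + z_β)/d)² = 1.400 × (2.319/0.67)².
n₁ = 1.400 × 11.98 = 16.8.
Round up: n₁ = 17, giving n₂ = ⌈2.5 × 17⌉ = ⌈42.5⌉ = 43.

n₁ = 17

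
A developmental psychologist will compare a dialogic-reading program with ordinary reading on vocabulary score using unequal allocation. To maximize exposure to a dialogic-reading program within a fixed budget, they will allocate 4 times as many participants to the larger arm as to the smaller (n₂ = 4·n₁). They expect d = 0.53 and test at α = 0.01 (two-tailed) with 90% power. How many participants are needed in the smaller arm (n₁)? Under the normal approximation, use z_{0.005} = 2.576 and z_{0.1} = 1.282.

n₁ = 67

With allocation ratio k = n₂/n₁ = 4, Var(x̄₁−x̄₂) = σ²(1/n₁ + 1/(k·n₁)) = σ²·(k+1)/(k·n₁).
So n₁ = (1 + 1/k)·((z_{α/2} + z_β)/d)² = 1.250 × (3.858/0.53)².
n₁ = 1.250 × 52.99 = 66.2.
Round up: n₁ = 67, giving n₂ = 4 × 67 = 268.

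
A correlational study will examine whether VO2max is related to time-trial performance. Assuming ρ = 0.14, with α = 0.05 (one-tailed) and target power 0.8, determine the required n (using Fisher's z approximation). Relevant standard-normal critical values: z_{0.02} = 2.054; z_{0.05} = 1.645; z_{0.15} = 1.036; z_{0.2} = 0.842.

Fisher's z: C = ½·ln((1+r)/(1−r)) = ½·ln(1.3256) = 0.1409.
n = ((z_{α} + z_β)/C)² + 3.
(1.645 + 0.842) / 0.1409 = 2.487 / 0.1409 = 17.651.
n = 17.651² + 3 = 311.55 + 3 = 314.6.
Round up.

n = 315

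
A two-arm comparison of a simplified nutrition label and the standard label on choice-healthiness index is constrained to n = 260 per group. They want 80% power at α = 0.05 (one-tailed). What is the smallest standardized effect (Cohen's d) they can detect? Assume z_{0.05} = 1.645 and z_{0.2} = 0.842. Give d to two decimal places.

d_min ≈ 0.22

For two independent groups of n = 260 each: d_min = (z_{α} + z_β)·√(2/n).
z-sum = 1.645 + 0.842 = 2.487.
d_min = 2.487 × √(2/260) = 2.487 × 0.0877 = 0.218.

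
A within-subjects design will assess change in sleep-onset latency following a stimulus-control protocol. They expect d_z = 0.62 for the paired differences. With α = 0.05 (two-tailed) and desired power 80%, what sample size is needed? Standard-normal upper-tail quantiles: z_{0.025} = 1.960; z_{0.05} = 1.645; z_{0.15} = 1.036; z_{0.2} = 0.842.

For a paired (one-sample on differences) test: n = ((z_{α/2} + z_β) / d)².
z_{α/2} + z_β = 1.960 + 0.842 = 2.802.
n = (2.802 / 0.62)² = 4.519² = 20.42.
Round up.

n = 21 pairs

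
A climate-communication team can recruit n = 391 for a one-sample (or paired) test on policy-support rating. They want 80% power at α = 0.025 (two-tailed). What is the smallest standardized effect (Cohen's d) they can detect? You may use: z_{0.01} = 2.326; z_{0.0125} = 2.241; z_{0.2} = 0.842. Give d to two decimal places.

d_min ≈ 0.16

For a single sample (or paired design) of n = 391: d_min = (z_{α/2} + z_β)/√n.
z-sum = 2.241 + 0.842 = 3.083.
d_min = 3.083 / √391 = 3.083 / 19.774 = 0.156.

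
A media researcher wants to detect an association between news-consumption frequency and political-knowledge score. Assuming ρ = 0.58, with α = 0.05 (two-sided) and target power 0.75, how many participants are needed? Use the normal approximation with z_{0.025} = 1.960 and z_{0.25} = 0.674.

n = 19

Fisher's z: C = ½·ln((1+r)/(1−r)) = ½·ln(3.7619) = 0.6625.
n = ((z_{α/2} + z_β)/C)² + 3.
(1.960 + 0.674) / 0.6625 = 2.634 / 0.6625 = 3.976.
n = 3.976² + 3 = 15.81 + 3 = 18.8.
Round up.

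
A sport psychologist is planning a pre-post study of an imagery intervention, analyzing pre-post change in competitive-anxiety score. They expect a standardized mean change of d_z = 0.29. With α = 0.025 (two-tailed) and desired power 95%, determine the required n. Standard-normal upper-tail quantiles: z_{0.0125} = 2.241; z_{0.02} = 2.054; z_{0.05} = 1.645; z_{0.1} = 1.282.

n = 180 pairs

For a paired (one-sample on differences) test: n = ((z_{α/2} + z_β) / d)².
z_{α/2} + z_β = 2.241 + 1.645 = 3.886.
n = (3.886 / 0.29)² = 13.400² = 179.56.
Round up.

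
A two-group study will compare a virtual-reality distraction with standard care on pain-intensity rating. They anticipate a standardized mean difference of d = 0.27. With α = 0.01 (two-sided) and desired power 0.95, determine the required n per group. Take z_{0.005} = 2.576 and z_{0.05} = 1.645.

For two independent groups with equal n: n = 2·((z_{α/2} + z_β) / d)².
z_{α/2} + z_β = 2.576 + 1.645 = 4.221.
n = 2 × (4.221 / 0.27)² = 2 × 15.633² = 2 × 244.40 = 488.8.
Round up to the next whole participant.

n = 489 per group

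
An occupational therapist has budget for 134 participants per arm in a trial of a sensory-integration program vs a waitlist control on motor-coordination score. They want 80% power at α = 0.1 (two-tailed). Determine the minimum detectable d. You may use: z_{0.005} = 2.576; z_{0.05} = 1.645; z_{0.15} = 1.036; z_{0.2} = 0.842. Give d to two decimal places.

d_min ≈ 0.30

For two independent groups of n = 134 each: d_min = (z_{α/2} + z_β)·√(2/n).
z-sum = 1.645 + 0.842 = 2.487.
d_min = 2.487 × √(2/134) = 2.487 × 0.1222 = 0.304.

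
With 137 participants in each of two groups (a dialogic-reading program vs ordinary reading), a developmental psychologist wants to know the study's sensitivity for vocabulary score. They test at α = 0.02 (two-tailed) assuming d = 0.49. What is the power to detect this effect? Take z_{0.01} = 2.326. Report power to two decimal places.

For two equal groups, power = Φ(d·√(n/2) − z_{α/2}).
d·√(n/2) = 0.49 × √(137/2) = 0.49 × 8.276 = 4.055.
z_β = 4.055 − 2.326 = 1.729.
Power = Φ(1.729) = 0.958.

power ≈ 0.96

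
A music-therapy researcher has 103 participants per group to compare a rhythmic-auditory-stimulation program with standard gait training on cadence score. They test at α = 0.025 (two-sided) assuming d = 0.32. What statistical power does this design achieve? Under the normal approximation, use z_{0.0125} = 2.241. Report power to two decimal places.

For two equal groups, power = Φ(d·√(n/2) − z_{α/2}).
d·√(n/2) = 0.32 × √(103/2) = 0.32 × 7.176 = 2.296.
z_β = 2.296 − 2.241 = 0.055.
Power = Φ(0.055) = 0.522.

power ≈ 0.52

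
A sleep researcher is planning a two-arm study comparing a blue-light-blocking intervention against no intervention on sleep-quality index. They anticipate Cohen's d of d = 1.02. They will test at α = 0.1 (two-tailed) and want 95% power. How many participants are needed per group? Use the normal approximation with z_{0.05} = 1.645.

n = 21 per group

For two independent groups with equal n: n = 2·((z_{α/2} + z_β) / d)².
z_{α/2} + z_β = 1.645 + 1.645 = 3.290.
n = 2 × (3.290 / 1.02)² = 2 × 3.225² = 2 × 10.40 = 20.8.
Round up to the next whole participant.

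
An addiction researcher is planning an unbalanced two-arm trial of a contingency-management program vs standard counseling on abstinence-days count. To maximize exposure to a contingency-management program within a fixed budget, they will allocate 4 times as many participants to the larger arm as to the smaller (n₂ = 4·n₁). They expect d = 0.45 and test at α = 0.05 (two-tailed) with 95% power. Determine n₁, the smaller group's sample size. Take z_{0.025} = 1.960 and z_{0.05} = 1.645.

With allocation ratio k = n₂/n₁ = 4, Var(x̄₁−x̄₂) = σ²(1/n₁ + 1/(k·n₁)) = σ²·(k+1)/(k·n₁).
So n₁ = (1 + 1/k)·((z_{α/2} + z_β)/d)² = 1.250 × (3.605/0.45)².
n₁ = 1.250 × 64.18 = 80.2.
Round up: n₁ = 81, giving n₂ = 4 × 81 = 324.

n₁ = 81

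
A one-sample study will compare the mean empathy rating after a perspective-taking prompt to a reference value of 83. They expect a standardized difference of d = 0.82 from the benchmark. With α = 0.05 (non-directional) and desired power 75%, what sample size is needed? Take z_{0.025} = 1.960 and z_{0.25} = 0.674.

n = 11

For a one-sample test: n = ((z_{α/2} + z_β) / d)².
z_{α/2} + z_β = 1.960 + 0.674 = 2.634.
n = (2.634 / 0.82)² = 3.212² = 10.32.
Round up.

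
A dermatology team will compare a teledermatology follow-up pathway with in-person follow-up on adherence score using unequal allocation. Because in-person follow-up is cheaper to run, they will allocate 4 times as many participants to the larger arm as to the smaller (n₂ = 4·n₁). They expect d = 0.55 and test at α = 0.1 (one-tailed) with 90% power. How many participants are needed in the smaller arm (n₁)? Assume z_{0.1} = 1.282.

With allocation ratio k = n₂/n₁ = 4, Var(x̄₁−x̄₂) = σ²(1/n₁ + 1/(k·n₁)) = σ²·(k+1)/(k·n₁).
So n₁ = (1 + 1/k)·((z_{α} + z_β)/d)² = 1.250 × (2.564/0.55)².
n₁ = 1.250 × 21.73 = 27.2.
Round up: n₁ = 28, giving n₂ = 4 × 28 = 112.

n₁ = 28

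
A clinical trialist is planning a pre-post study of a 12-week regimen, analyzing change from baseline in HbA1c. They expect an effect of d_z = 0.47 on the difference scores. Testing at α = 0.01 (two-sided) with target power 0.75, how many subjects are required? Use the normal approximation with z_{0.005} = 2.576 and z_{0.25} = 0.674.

n = 48 pairs

For a paired (one-sample on differences) test: n = ((z_{α/2} + z_β) / d)².
z_{α/2} + z_β = 2.576 + 0.674 = 3.250.
n = (3.250 / 0.47)² = 6.915² = 47.82.
Round up.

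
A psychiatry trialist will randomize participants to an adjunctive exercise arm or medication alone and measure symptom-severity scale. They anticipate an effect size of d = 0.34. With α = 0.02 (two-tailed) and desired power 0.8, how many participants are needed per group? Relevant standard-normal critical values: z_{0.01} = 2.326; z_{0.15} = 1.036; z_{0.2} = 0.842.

For two independent groups with equal n: n = 2·((z_{α/2} + z_β) / d)².
z_{α/2} + z_β = 2.326 + 0.842 = 3.168.
n = 2 × (3.168 / 0.34)² = 2 × 9.318² = 2 × 86.82 = 173.6.
Round up to the next whole participant.

n = 174 per group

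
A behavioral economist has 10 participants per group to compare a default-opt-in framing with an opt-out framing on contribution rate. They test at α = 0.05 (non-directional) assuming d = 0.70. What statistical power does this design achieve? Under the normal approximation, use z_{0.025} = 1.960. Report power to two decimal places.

For two equal groups, power = Φ(d·√(n/2) − z_{α/2}).
d·√(n/2) = 0.70 × √(10/2) = 0.70 × 2.236 = 1.565.
z_β = 1.565 − 1.960 = -0.395.
Power = Φ(-0.395) = 0.347.

power ≈ 0.35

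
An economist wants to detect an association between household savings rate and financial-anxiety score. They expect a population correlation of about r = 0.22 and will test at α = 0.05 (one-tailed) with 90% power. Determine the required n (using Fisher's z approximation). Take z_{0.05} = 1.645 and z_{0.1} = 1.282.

Fisher's z: C = ½·ln((1+r)/(1−r)) = ½·ln(1.5641) = 0.2237.
n = ((z_{α} + z_β)/C)² + 3.
(1.645 + 1.282) / 0.2237 = 2.927 / 0.2237 = 13.084.
n = 13.084² + 3 = 171.20 + 3 = 174.2.
Round up.

n = 175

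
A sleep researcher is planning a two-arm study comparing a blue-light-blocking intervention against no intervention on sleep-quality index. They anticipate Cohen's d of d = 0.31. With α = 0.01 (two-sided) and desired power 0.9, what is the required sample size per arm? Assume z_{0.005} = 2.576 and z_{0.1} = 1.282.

n = 310 per group

For two independent groups with equal n: n = 2·((z_{α/2} + z_β) / d)².
z_{α/2} + z_β = 2.576 + 1.282 = 3.858.
n = 2 × (3.858 / 0.31)² = 2 × 12.445² = 2 × 154.88 = 309.8.
Round up to the next whole participant.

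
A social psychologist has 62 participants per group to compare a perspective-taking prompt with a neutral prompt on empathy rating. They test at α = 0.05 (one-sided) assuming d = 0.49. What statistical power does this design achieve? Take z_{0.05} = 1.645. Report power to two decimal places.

For two equal groups, power = Φ(d·√(n/2) − z_{α}).
d·√(n/2) = 0.49 × √(62/2) = 0.49 × 5.568 = 2.728.
z_β = 2.728 − 1.645 = 1.083.
Power = Φ(1.083) = 0.861.

power ≈ 0.86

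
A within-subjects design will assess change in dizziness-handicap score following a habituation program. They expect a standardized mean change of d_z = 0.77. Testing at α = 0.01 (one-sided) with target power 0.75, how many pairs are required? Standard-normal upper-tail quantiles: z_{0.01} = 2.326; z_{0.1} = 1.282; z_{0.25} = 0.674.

For a paired (one-sample on differences) test: n = ((z_{α} + z_β) / d)².
z_{α} + z_β = 2.326 + 0.674 = 3.000.
n = (3.000 / 0.77)² = 3.896² = 15.18.
Round up.

n = 16 pairs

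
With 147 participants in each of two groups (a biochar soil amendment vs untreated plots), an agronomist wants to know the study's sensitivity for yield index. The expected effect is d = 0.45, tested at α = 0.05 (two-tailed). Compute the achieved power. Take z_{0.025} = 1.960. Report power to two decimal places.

power ≈ 0.97

For two equal groups, power = Φ(d·√(n/2) − z_{α/2}).
d·√(n/2) = 0.45 × √(147/2) = 0.45 × 8.573 = 3.858.
z_β = 3.858 − 1.960 = 1.898.
Power = Φ(1.898) = 0.971.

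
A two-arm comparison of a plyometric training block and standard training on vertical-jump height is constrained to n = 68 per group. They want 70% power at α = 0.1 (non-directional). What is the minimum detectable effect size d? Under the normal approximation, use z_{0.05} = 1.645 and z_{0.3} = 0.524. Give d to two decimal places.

d_min ≈ 0.37

For two independent groups of n = 68 each: d_min = (z_{α/2} + z_β)·√(2/n).
z-sum = 1.645 + 0.524 = 2.169.
d_min = 2.169 × √(2/68) = 2.169 × 0.1715 = 0.372.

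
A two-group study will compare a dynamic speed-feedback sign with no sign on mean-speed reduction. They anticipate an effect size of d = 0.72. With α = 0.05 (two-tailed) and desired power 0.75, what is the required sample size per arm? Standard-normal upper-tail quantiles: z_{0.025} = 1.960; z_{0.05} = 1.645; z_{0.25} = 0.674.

n = 27 per group

For two independent groups with equal n: n = 2·((z_{α/2} + z_β) / d)².
z_{α/2} + z_β = 1.960 + 0.674 = 2.634.
n = 2 × (2.634 / 0.72)² = 2 × 3.658² = 2 × 13.38 = 26.8.
Round up to the next whole participant.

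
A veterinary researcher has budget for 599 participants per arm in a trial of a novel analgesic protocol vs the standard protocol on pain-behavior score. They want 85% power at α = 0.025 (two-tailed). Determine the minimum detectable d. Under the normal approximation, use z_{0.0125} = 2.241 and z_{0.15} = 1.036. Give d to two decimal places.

For two independent groups of n = 599 each: d_min = (z_{α/2} + z_β)·√(2/n).
z-sum = 2.241 + 1.036 = 3.277.
d_min = 3.277 × √(2/599) = 3.277 × 0.0578 = 0.189.

d_min ≈ 0.19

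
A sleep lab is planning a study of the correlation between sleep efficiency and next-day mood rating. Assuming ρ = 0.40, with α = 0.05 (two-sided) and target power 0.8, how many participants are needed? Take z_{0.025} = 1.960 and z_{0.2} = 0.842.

n = 47

Fisher's z: C = ½·ln((1+r)/(1−r)) = ½·ln(2.3333) = 0.4236.
n = ((z_{α/2} + z_β)/C)² + 3.
(1.960 + 0.842) / 0.4236 = 2.802 / 0.4236 = 6.615.
n = 6.615² + 3 = 43.75 + 3 = 46.8.
Round up.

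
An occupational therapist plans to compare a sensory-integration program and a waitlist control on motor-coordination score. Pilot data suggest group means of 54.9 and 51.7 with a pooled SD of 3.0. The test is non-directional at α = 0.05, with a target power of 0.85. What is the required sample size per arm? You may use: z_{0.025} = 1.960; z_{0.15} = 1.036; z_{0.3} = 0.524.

n = 16 per group

Cohen's d = |M₁ − M₂| / SD_pooled = |54.9 − 51.7| / 3.0 = 3.2 / 3.0 = 1.067.
For two independent groups with equal n: n = 2·((z_{α/2} + z_β) / d)².
z_{α/2} + z_β = 1.960 + 1.036 = 2.996.
n = 2 × (2.996 / 1.067)² = 2 × 2.808² = 2 × 7.88 = 15.8.
Round up to the next whole participant.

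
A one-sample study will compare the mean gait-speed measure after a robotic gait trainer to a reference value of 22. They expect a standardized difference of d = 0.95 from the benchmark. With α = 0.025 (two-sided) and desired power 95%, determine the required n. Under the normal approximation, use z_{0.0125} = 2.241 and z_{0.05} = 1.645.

For a one-sample test: n = ((z_{α/2} + z_β) / d)².
z_{α/2} + z_β = 2.241 + 1.645 = 3.886.
n = (3.886 / 0.95)² = 4.091² = 16.73.
Round up.

n = 17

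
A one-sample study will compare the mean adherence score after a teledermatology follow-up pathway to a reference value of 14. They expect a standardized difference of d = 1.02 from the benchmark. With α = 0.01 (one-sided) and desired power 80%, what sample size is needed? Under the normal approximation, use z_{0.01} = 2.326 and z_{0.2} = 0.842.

For a one-sample test: n = ((z_{α} + z_β) / d)².
z_{α} + z_β = 2.326 + 0.842 = 3.168.
n = (3.168 / 1.02)² = 3.106² = 9.65.
Round up.

n = 10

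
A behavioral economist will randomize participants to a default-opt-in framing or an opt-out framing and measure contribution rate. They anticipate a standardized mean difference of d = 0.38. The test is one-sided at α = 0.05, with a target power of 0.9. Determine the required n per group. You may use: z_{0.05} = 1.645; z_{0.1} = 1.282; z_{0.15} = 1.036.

n = 119 per group

For two independent groups with equal n: n = 2·((z_{α} + z_β) / d)².
z_{α} + z_β = 1.645 + 1.282 = 2.927.
n = 2 × (2.927 / 0.38)² = 2 × 7.703² = 2 × 59.33 = 118.7.
Round up to the next whole participant.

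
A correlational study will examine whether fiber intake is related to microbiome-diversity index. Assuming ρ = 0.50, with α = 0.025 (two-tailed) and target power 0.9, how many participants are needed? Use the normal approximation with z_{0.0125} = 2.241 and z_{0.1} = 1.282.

Fisher's z: C = ½·ln((1+r)/(1−r)) = ½·ln(3.0000) = 0.5493.
n = ((z_{α/2} + z_β)/C)² + 3.
(2.241 + 1.282) / 0.5493 = 3.523 / 0.5493 = 6.414.
n = 6.414² + 3 = 41.13 + 3 = 44.1.
Round up.

n = 45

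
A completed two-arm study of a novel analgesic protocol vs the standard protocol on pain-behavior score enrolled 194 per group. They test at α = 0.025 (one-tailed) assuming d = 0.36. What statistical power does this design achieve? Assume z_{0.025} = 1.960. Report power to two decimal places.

power ≈ 0.94

For two equal groups, power = Φ(d·√(n/2) − z_{α}).
d·√(n/2) = 0.36 × √(194/2) = 0.36 × 9.849 = 3.546.
z_β = 3.546 − 1.960 = 1.586.
Power = Φ(1.586) = 0.944.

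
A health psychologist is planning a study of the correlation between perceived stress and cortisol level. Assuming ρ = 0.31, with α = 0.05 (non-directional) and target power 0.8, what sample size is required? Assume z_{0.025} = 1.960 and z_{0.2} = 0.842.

Fisher's z: C = ½·ln((1+r)/(1−r)) = ½·ln(1.8986) = 0.3205.
n = ((z_{α/2} + z_β)/C)² + 3.
(1.960 + 0.842) / 0.3205 = 2.802 / 0.3205 = 8.743.
n = 8.743² + 3 = 76.43 + 3 = 79.4.
Round up.

n = 80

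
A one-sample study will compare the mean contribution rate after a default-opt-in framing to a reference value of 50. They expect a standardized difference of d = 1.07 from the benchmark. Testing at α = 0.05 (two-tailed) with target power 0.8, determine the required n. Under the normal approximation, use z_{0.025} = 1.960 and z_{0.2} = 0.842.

For a one-sample test: n = ((z_{α/2} + z_β) / d)².
z_{α/2} + z_β = 1.960 + 0.842 = 2.802.
n = (2.802 / 1.07)² = 2.619² = 6.86.
Round up.

n = 7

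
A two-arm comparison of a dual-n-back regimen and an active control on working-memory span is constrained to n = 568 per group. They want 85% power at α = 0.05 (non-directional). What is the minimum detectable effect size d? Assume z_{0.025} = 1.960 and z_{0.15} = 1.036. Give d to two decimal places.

d_min ≈ 0.18

For two independent groups of n = 568 each: d_min = (z_{α/2} + z_β)·√(2/n).
z-sum = 1.960 + 1.036 = 2.996.
d_min = 2.996 × √(2/568) = 2.996 × 0.0593 = 0.178.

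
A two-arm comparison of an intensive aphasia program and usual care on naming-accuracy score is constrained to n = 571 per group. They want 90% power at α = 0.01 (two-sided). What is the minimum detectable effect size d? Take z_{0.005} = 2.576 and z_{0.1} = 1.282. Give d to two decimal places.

For two independent groups of n = 571 each: d_min = (z_{α/2} + z_β)·√(2/n).
z-sum = 2.576 + 1.282 = 3.858.
d_min = 3.858 × √(2/571) = 3.858 × 0.0592 = 0.228.

d_min ≈ 0.23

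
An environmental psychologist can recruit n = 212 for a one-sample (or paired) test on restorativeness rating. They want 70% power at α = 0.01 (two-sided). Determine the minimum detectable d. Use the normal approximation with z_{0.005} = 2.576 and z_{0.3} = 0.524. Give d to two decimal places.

d_min ≈ 0.21

For a single sample (or paired design) of n = 212: d_min = (z_{α/2} + z_β)/√n.
z-sum = 2.576 + 0.524 = 3.100.
d_min = 3.100 / √212 = 3.100 / 14.560 = 0.213.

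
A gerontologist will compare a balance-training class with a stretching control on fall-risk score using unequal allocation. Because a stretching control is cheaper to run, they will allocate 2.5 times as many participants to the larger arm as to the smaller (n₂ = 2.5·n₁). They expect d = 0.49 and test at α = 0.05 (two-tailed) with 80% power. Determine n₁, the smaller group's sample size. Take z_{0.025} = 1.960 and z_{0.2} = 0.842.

With allocation ratio k = n₂/n₁ = 2.5, Var(x̄₁−x̄₂) = σ²(1/n₁ + 1/(k·n₁)) = σ²·(k+1)/(k·n₁).
So n₁ = (1 + 1/k)·((z_{α/2} + z_β)/d)² = 1.400 × (2.802/0.49)².
n₁ = 1.400 × 32.70 = 45.8.
Round up: n₁ = 46, giving n₂ = 2.5 × 46 = 115.

n₁ = 46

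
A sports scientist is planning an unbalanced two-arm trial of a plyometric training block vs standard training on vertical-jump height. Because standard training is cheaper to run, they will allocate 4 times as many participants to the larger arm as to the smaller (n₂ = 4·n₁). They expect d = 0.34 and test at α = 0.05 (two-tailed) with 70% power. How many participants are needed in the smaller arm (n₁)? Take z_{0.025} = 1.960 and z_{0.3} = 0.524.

n₁ = 67

With allocation ratio k = n₂/n₁ = 4, Var(x̄₁−x̄₂) = σ²(1/n₁ + 1/(k·n₁)) = σ²·(k+1)/(k·n₁).
So n₁ = (1 + 1/k)·((z_{α/2} + z_β)/d)² = 1.250 × (2.484/0.34)².
n₁ = 1.250 × 53.38 = 66.7.
Round up: n₁ = 67, giving n₂ = 4 × 67 = 268.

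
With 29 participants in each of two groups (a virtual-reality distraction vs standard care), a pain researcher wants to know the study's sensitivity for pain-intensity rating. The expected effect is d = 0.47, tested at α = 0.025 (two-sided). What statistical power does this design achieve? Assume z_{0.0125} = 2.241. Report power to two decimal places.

For two equal groups, power = Φ(d·√(n/2) − z_{α/2}).
d·√(n/2) = 0.47 × √(29/2) = 0.47 × 3.808 = 1.790.
z_β = 1.790 − 2.241 = -0.451.
Power = Φ(-0.451) = 0.326.

power ≈ 0.33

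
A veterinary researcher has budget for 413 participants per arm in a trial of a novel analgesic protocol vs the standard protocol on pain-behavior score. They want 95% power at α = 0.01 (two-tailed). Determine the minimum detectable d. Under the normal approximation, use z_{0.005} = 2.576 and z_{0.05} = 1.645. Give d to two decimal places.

For two independent groups of n = 413 each: d_min = (z_{α/2} + z_β)·√(2/n).
z-sum = 2.576 + 1.645 = 4.221.
d_min = 4.221 × √(2/413) = 4.221 × 0.0696 = 0.294.

d_min ≈ 0.29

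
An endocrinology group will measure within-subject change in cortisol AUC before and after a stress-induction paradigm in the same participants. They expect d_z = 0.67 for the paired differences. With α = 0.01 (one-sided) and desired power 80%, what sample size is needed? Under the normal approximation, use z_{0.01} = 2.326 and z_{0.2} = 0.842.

n = 23 pairs

For a paired (one-sample on differences) test: n = ((z_{α} + z_β) / d)².
z_{α} + z_β = 2.326 + 0.842 = 3.168.
n = (3.168 / 0.67)² = 4.728² = 22.36.
Round up.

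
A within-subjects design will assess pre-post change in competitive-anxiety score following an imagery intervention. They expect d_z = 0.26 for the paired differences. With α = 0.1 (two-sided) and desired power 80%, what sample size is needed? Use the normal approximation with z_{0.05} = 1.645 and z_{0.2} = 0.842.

n = 92 pairs

For a paired (one-sample on differences) test: n = ((z_{α/2} + z_β) / d)².
z_{α/2} + z_β = 1.645 + 0.842 = 2.487.
n = (2.487 / 0.26)² = 9.565² = 91.50.
Round up.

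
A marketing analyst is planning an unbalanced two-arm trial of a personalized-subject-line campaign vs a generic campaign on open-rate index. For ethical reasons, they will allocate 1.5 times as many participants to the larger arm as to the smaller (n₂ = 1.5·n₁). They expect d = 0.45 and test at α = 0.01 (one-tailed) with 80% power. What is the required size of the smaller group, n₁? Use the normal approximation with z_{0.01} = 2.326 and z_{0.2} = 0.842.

n₁ = 83

With allocation ratio k = n₂/n₁ = 1.5, Var(x̄₁−x̄₂) = σ²(1/n₁ + 1/(k·n₁)) = σ²·(k+1)/(k·n₁).
So n₁ = (1 + 1/k)·((z_{α} + z_β)/d)² = 1.667 × (3.168/0.45)².
n₁ = 1.667 × 49.56 = 82.6.
Round up: n₁ = 83, giving n₂ = ⌈1.5 × 83⌉ = ⌈124.5⌉ = 125.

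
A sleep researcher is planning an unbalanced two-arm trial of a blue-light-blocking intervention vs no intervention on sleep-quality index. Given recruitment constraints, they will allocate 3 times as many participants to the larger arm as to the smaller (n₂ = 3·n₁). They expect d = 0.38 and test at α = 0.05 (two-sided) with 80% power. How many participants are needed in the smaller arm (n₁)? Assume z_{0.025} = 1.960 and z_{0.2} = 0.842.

With allocation ratio k = n₂/n₁ = 3, Var(x̄₁−x̄₂) = σ²(1/n₁ + 1/(k·n₁)) = σ²·(k+1)/(k·n₁).
So n₁ = (1 + 1/k)·((z_{α/2} + z_β)/d)² = 1.333 × (2.802/0.38)².
n₁ = 1.333 × 54.37 = 72.5.
Round up: n₁ = 73, giving n₂ = 3 × 73 = 219.

n₁ = 73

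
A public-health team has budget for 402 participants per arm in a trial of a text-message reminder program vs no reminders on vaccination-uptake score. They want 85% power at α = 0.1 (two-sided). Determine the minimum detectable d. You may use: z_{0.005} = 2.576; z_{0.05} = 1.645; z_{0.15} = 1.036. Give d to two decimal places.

For two independent groups of n = 402 each: d_min = (z_{α/2} + z_β)·√(2/n).
z-sum = 1.645 + 1.036 = 2.681.
d_min = 2.681 × √(2/402) = 2.681 × 0.0705 = 0.189.

d_min ≈ 0.19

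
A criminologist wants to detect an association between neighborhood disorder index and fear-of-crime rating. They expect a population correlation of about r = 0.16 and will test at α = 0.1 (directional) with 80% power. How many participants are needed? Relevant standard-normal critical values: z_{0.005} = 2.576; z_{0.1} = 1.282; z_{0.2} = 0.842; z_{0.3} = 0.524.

n = 177

Fisher's z: C = ½·ln((1+r)/(1−r)) = ½·ln(1.3810) = 0.1614.
n = ((z_{α} + z_β)/C)² + 3.
(1.282 + 0.842) / 0.1614 = 2.124 / 0.1614 = 13.160.
n = 13.160² + 3 = 173.18 + 3 = 176.2.
Round up.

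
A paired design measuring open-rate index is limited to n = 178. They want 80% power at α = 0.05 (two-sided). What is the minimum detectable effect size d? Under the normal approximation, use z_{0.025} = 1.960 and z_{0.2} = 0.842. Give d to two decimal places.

d_min ≈ 0.21

For a single sample (or paired design) of n = 178: d_min = (z_{α/2} + z_β)/√n.
z-sum = 1.960 + 0.842 = 2.802.
d_min = 2.802 / √178 = 2.802 / 13.342 = 0.210.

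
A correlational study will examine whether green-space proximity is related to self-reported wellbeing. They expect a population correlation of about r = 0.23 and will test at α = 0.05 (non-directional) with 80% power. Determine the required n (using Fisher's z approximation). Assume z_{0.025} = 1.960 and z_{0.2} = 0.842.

Fisher's z: C = ½·ln((1+r)/(1−r)) = ½·ln(1.5974) = 0.2342.
n = ((z_{α/2} + z_β)/C)² + 3.
(1.960 + 0.842) / 0.2342 = 2.802 / 0.2342 = 11.964.
n = 11.964² + 3 = 143.14 + 3 = 146.1.
Round up.

n = 147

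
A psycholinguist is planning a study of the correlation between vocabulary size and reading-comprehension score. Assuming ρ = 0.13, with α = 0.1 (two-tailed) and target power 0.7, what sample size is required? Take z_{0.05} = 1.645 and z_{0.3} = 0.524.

Fisher's z: C = ½·ln((1+r)/(1−r)) = ½·ln(1.2989) = 0.1307.
n = ((z_{α/2} + z_β)/C)² + 3.
(1.645 + 0.524) / 0.1307 = 2.169 / 0.1307 = 16.595.
n = 16.595² + 3 = 275.40 + 3 = 278.4.
Round up.

n = 279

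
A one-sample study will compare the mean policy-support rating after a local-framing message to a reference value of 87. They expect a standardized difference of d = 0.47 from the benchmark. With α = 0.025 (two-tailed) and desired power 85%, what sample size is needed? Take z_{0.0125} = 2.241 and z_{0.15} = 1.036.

n = 49

For a one-sample test: n = ((z_{α/2} + z_β) / d)².
z_{α/2} + z_β = 2.241 + 1.036 = 3.277.
n = (3.277 / 0.47)² = 6.972² = 48.61.
Round up.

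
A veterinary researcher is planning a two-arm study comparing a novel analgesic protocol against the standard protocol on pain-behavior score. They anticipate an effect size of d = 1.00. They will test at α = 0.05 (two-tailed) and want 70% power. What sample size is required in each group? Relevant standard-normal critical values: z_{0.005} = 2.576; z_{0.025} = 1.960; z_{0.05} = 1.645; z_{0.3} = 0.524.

n = 13 per group

For two independent groups with equal n: n = 2·((z_{α/2} + z_β) / d)².
z_{α/2} + z_β = 1.960 + 0.524 = 2.484.
n = 2 × (2.484 / 1.00)² = 2 × 2.484² = 2 × 6.17 = 12.3.
Round up to the next whole participant.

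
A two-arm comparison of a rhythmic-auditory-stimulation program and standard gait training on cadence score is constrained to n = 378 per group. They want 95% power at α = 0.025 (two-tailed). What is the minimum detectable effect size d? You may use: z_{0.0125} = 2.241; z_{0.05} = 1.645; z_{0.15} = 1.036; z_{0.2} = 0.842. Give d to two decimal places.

d_min ≈ 0.28

For two independent groups of n = 378 each: d_min = (z_{α/2} + z_β)·√(2/n).
z-sum = 2.241 + 1.645 = 3.886.
d_min = 3.886 × √(2/378) = 3.886 × 0.0727 = 0.283.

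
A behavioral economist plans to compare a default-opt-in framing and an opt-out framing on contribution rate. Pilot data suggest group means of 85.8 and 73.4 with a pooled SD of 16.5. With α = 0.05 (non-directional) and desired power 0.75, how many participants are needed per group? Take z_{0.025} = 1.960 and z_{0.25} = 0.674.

n = 25 per group

Cohen's d = |M₁ − M₂| / SD_pooled = |85.8 − 73.4| / 16.5 = 12.4 / 16.5 = 0.752.
For two independent groups with equal n: n = 2·((z_{α/2} + z_β) / d)².
z_{α/2} + z_β = 1.960 + 0.674 = 2.634.
n = 2 × (2.634 / 0.752)² = 2 × 3.503² = 2 × 12.27 = 24.5.
Round up to the next whole participant.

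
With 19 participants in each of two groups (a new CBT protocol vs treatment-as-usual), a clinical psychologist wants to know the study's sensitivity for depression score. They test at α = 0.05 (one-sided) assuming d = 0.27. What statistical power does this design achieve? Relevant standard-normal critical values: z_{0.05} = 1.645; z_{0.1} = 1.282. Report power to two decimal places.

For two equal groups, power = Φ(d·√(n/2) − z_{α}).
d·√(n/2) = 0.27 × √(19/2) = 0.27 × 3.082 = 0.832.
z_β = 0.832 − 1.645 = -0.813.
Power = Φ(-0.813) = 0.208.

power ≈ 0.21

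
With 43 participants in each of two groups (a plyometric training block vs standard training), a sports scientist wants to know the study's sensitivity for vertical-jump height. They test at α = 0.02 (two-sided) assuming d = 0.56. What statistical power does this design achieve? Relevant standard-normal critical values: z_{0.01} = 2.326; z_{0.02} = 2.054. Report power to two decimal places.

power ≈ 0.61

For two equal groups, power = Φ(d·√(n/2) − z_{α/2}).
d·√(n/2) = 0.56 × √(43/2) = 0.56 × 4.637 = 2.597.
z_β = 2.597 − 2.326 = 0.271.
Power = Φ(0.271) = 0.607.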